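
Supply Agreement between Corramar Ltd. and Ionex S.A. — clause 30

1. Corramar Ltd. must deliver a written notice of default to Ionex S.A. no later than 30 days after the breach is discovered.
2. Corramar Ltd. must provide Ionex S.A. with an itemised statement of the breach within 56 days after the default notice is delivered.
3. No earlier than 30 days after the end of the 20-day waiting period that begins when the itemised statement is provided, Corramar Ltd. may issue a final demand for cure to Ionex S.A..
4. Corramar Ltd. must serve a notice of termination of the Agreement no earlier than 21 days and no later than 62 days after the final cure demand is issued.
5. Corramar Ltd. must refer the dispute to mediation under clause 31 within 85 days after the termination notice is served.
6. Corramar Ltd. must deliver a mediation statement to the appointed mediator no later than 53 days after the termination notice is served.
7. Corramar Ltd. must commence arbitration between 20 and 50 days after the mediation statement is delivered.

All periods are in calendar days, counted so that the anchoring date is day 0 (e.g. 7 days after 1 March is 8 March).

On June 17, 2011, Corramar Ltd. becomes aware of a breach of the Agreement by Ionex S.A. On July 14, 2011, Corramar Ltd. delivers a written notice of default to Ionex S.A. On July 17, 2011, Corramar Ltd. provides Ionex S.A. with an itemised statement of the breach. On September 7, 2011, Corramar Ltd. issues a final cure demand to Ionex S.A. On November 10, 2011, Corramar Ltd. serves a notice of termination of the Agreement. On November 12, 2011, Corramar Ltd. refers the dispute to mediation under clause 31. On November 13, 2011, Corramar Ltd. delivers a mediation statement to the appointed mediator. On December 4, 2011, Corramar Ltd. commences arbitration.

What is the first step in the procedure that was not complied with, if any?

Step 1 — counting 30 days from June 17, 2011 (when the breach is discovered) gives a deadline of July 17, 2011; done July 14, 2011 — timely.
Step 2 — counting 56 days from July 14, 2011 (when the default notice is delivered) gives a deadline of September 8, 2011; done July 17, 2011 — timely.
Step 3 — must wait 30 days from August 6, 2011 (end of the 20-day waiting period, which began when the itemised statement is provided on July 17, 2011), so not before September 5, 2011; done September 7, 2011, after the minimum wait.
Step 4 — 21 and 62 days from September 7, 2011 (when the final cure demand is issued) are September 28, 2011 and November 8, 2011 respectively; November 10, 2011 is 2 days past the end of the window.
That is the first point of non-compliance.

Step 4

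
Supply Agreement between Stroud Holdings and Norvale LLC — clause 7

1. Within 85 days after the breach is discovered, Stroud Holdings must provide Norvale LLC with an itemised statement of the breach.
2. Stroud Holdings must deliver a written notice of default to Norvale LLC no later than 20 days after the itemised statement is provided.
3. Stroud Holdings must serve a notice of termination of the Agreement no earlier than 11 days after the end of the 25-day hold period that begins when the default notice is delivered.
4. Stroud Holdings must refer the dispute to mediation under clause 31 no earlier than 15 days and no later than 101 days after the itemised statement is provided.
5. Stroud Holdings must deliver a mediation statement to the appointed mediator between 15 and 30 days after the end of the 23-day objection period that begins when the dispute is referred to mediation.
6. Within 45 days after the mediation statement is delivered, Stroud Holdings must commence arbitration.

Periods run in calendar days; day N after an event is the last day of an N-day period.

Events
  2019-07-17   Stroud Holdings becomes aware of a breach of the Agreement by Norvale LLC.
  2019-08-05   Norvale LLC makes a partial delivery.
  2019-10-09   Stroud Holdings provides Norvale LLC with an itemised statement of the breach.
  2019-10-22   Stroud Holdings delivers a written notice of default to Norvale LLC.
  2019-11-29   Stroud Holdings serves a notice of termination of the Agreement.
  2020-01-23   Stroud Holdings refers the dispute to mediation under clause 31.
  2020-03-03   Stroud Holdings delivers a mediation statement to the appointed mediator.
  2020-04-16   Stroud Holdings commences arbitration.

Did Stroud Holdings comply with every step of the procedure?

Step 1: 85 days after 2019-07-17 (when the breach is discovered) is 2019-10-10; 2019-10-09 is within that limit.
Step 2: 20 days after 2019-10-09 (when the itemised statement is provided) is 2019-10-29; done 2019-10-22 — timely.
Step 3: the earliest permitted date is 11 days after 2019-11-16 (end of the 25-day hold period, which began when the default notice is delivered on 2019-10-22), i.e. 2019-11-27; 2019-11-29 is on or after that date.
Step 4: the window is 15–101 days after 2019-10-09 (when the itemised statement is provided), so 2019-10-24 through 2020-01-18; 2020-01-23 is 5 days past the end of the window.
Later steps need not be reached.

No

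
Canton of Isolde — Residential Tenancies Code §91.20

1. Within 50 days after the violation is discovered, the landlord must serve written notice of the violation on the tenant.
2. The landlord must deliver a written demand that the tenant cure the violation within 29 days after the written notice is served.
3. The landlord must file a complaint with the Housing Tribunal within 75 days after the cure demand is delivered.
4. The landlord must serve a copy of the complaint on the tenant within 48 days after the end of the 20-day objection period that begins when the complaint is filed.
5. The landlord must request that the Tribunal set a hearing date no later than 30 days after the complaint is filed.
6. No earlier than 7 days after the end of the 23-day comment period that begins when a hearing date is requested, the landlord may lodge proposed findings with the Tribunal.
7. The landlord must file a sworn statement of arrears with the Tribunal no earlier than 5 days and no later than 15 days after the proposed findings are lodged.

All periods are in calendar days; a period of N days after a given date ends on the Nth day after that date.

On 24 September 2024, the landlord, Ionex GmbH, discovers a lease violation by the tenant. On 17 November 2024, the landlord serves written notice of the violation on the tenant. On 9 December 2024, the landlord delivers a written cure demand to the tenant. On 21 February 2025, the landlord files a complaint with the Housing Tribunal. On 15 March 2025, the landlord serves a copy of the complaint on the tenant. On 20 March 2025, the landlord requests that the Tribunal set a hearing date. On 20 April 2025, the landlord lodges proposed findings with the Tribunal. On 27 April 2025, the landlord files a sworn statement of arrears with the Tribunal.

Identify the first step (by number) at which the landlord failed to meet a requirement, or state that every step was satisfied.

Step 1: 50 days after 24 September 2024 (when the violation is discovered) is 13 November 2024; not done until 17 November 2024, 4 days after the deadline.

Step 1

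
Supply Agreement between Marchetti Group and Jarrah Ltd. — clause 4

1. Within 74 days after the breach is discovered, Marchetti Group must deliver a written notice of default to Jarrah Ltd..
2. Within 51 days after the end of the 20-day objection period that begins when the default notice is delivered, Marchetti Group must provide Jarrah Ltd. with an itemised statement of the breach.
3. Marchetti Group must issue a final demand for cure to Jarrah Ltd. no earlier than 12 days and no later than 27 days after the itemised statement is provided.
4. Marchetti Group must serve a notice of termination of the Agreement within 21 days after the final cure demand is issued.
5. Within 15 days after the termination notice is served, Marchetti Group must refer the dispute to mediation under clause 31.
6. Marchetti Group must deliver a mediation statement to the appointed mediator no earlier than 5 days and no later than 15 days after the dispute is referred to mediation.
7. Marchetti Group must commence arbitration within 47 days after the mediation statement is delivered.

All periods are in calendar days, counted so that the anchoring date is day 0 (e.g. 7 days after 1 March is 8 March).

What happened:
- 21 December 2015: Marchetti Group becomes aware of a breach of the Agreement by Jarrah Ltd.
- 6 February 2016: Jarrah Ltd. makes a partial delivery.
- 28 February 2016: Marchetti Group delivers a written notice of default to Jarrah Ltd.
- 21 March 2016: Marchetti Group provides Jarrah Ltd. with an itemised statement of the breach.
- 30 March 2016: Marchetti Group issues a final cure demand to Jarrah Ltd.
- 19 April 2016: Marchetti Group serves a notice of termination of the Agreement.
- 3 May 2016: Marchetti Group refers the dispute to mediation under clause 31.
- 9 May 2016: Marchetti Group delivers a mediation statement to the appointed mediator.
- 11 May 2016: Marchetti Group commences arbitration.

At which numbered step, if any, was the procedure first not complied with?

Step 1: 74 days after 21 December 2015 (when the breach is discovered) is 4 March 2016; done 28 February 2016 — timely.
Step 2: 51 days after 19 March 2016 (end of the 20-day objection period, which began when the default notice is delivered on 28 February 2016) is 9 May 2016; done 21 March 2016 — timely.
Step 3: the window is 12–27 days after 21 March 2016 (when the itemised statement is provided), so 2 April 2016 through 17 April 2016; 30 March 2016 is 3 days too early.

Step 3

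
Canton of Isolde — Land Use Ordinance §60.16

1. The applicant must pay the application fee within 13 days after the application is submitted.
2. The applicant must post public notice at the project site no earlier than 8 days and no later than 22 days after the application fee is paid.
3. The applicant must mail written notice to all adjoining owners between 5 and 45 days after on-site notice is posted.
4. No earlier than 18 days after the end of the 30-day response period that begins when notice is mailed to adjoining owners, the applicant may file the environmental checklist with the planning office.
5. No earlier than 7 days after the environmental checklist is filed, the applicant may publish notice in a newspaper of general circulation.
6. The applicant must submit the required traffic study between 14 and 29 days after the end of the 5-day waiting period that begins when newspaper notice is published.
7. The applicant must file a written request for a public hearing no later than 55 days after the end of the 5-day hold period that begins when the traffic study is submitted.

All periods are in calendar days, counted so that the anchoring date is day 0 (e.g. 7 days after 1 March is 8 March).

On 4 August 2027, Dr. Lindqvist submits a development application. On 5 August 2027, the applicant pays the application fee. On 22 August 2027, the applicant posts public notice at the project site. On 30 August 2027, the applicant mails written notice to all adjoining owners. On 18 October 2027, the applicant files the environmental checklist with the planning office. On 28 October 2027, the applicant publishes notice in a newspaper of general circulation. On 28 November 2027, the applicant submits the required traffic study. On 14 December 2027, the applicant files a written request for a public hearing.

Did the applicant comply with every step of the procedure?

Yes

Step 1: 13 days after 4 August 2027 (when the application is submitted) is 17 August 2027; done 5 August 2027 — timely.
Step 2: the window is 8–22 days after 5 August 2027 (when the application fee is paid), so 13 August 2027 through 27 August 2027; done 22 August 2027, which is between those dates.
Step 3: the window is 5–45 days after 22 August 2027 (when on-site notice is posted), so 27 August 2027 through 6 October 2027; done 30 August 2027, which is between those dates.
Step 4: the earliest permitted date is 18 days after 29 September 2027 (end of the 30-day response period, which began when notice is mailed to adjoining owners on 30 August 2027), i.e. 17 October 2027; 18 October 2027 is on or after that date.
Step 5: the earliest permitted date is 7 days after 18 October 2027 (when the environmental checklist is filed), i.e. 25 October 2027; 28 October 2027 is on or after that date.
Step 6: the window is 14–29 days after 2 November 2027 (end of the 5-day waiting period, which began when newspaper notice is published on 28 October 2027), so 16 November 2027 through 1 December 2027; done 28 November 2027 — within the window.
Step 7: 55 days after 3 December 2027 (end of the 5-day hold period, which began when the traffic study is submitted on 28 November 2027) is 27 January 2028; 14 December 2027 is within that limit.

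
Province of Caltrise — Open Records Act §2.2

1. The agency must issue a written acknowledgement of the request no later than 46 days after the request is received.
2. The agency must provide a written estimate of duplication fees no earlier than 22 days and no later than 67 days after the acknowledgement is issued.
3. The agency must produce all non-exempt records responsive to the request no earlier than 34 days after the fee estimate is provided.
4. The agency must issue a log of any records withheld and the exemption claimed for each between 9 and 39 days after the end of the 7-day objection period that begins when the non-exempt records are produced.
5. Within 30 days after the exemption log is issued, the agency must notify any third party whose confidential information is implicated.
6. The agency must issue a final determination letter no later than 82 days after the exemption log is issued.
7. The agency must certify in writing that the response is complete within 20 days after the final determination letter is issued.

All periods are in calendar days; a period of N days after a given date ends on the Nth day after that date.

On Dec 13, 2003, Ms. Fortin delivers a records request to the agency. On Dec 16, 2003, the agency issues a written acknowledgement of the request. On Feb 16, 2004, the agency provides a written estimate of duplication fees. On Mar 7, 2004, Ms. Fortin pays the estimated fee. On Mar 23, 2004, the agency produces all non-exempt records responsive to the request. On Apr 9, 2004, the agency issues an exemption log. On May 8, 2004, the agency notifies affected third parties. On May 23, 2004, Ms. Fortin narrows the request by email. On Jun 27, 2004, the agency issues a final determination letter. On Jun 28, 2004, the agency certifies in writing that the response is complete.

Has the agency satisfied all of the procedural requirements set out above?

Yes

(1) due by Dec 13, 2003 + 46 days = Jan 28, 2004; done Dec 16, 2003 — timely.
(2) the permitted window runs from Dec 16, 2003 + 22 = Jan 7, 2004 to Dec 16, 2003 + 67 = Feb 21, 2004; Feb 16, 2004 falls inside that range.
(3) permitted from Feb 16, 2004 + 34 days = Mar 21, 2004 onward; Mar 23, 2004 is on or after that date.
(4) the permitted window runs from Mar 30, 2004 + 9 = Apr 8, 2004 to Mar 30, 2004 + 39 = May 8, 2004; Apr 9, 2004 falls inside that range.
(5) due by Apr 9, 2004 + 30 days = May 9, 2004; done May 8, 2004 — timely.
(6) due by Apr 9, 2004 + 82 days = Jun 30, 2004; Jun 27, 2004 is within that limit.
(7) due by Jun 27, 2004 + 20 days = Jul 17, 2004; completed Jun 28, 2004, before the deadline.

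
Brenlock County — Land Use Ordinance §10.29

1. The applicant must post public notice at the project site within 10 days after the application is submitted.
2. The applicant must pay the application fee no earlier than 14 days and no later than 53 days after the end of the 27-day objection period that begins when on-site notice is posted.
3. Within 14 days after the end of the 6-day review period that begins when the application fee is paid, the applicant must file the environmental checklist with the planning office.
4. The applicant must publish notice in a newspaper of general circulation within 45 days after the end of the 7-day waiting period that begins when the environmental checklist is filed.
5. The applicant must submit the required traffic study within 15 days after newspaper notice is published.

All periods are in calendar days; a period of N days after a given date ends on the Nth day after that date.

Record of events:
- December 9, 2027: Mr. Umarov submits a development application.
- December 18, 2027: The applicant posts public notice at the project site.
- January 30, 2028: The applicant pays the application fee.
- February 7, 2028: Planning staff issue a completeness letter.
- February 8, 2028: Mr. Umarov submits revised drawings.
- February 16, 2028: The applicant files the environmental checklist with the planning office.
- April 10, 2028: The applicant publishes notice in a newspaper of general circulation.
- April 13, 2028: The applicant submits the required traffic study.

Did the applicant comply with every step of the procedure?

No

(1) due by December 9, 2027 + 10 days = December 19, 2027; completed December 18, 2027, before the deadline.
(2) the permitted window runs from January 14, 2028 + 14 = January 28, 2028 to January 14, 2028 + 53 = March 7, 2028; done January 30, 2028 — within the window.
(3) due by February 5, 2028 + 14 days = February 19, 2028; February 16, 2028 is within that limit.
(4) due by February 23, 2028 + 45 days = April 8, 2028; not done until April 10, 2028, 2 days after the deadline.
No need to go further; step 4 was not satisfied.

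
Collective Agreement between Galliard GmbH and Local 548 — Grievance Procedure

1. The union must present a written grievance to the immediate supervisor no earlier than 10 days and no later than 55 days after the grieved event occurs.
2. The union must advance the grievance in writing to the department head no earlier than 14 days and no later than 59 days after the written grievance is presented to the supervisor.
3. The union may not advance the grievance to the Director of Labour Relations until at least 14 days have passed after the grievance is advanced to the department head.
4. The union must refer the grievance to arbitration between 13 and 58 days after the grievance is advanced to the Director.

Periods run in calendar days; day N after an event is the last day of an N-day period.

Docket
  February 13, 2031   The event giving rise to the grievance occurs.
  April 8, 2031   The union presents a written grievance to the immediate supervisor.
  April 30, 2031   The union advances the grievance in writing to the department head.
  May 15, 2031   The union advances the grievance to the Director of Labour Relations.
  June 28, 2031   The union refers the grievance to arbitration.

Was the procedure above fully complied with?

Yes

Step 1: the window is 10–55 days after February 13, 2031 (when the grieved event occurs), so February 23, 2031 through April 9, 2031; April 8, 2031 falls inside that range.
Step 2: the window is 14–59 days after April 8, 2031 (when the written grievance is presented to the supervisor), so April 22, 2031 through June 6, 2031; done April 30, 2031 — within the window.
Step 3: the earliest permitted date is 14 days after April 30, 2031 (when the grievance is advanced to the department head), i.e. May 14, 2031; May 15, 2031 is on or after that date.
Step 4: the window is 13–58 days after May 15, 2031 (when the grievance is advanced to the Director), so May 28, 2031 through July 12, 2031; June 28, 2031 falls inside that range.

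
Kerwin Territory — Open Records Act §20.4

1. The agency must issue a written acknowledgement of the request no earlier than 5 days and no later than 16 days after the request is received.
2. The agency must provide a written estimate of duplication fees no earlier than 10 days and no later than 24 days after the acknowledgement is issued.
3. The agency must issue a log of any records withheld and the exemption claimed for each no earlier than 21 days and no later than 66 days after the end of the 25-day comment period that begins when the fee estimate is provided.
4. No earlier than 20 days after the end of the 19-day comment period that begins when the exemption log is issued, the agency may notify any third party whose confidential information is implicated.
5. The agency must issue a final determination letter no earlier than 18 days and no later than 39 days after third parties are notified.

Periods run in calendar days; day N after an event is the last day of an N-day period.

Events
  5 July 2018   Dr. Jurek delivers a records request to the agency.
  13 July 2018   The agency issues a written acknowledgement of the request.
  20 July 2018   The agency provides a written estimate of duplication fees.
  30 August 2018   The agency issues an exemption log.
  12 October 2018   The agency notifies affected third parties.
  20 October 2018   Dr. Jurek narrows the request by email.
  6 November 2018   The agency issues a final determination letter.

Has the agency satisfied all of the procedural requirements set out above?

No

(1) the permitted window runs from 5 July 2018 + 5 = 10 July 2018 to 5 July 2018 + 16 = 21 July 2018; 13 July 2018 falls inside that range.
(2) the permitted window runs from 13 July 2018 + 10 = 23 July 2018 to 13 July 2018 + 24 = 6 August 2018; done 20 July 2018 — 3 days before the window opened.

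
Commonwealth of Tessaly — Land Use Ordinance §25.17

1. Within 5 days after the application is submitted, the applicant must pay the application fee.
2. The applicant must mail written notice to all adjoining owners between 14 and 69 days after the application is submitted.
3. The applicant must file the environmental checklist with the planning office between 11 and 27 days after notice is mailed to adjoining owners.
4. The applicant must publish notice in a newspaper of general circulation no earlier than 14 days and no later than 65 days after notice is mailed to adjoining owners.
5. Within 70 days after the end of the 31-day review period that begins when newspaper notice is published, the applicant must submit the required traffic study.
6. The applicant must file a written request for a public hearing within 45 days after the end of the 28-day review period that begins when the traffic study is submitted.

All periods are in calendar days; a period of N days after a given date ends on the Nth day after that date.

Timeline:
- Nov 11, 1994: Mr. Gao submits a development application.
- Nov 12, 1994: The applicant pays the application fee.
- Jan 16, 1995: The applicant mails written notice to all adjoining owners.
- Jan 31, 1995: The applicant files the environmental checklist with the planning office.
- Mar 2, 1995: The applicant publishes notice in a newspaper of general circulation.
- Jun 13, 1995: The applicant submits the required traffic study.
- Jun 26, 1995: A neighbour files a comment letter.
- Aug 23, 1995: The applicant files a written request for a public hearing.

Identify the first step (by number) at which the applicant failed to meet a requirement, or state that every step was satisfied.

(1) due by Nov 11, 1994 + 5 days = Nov 16, 1994; Nov 12, 1994 is within that limit.
(2) the permitted window runs from Nov 11, 1994 + 14 = Nov 25, 1994 to Nov 11, 1994 + 69 = Jan 19, 1995; done Jan 16, 1995 — within the window.
(3) the permitted window runs from Jan 16, 1995 + 11 = Jan 27, 1995 to Jan 16, 1995 + 27 = Feb 12, 1995; done Jan 31, 1995, which is between those dates.
(4) the permitted window runs from Jan 16, 1995 + 14 = Jan 30, 1995 to Jan 16, 1995 + 65 = Mar 22, 1995; Mar 2, 1995 falls inside that range.
(5) due by Apr 2, 1995 + 70 days = Jun 11, 1995; not done until Jun 13, 1995, 2 days after the deadline.
That is the first point of non-compliance.

Step 5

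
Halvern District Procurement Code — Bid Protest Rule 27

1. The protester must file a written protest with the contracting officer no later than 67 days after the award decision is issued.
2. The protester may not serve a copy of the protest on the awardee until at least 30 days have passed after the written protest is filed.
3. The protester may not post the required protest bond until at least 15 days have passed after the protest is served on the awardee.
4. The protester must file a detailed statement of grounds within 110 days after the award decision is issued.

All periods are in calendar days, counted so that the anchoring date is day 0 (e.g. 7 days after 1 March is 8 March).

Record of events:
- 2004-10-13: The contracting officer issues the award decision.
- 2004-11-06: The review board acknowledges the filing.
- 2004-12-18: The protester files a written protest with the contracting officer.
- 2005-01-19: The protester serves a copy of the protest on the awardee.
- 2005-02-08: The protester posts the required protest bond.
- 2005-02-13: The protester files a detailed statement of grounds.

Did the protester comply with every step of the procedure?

No

Step 1 — counting 67 days from 2004-10-13 (when the award decision is issued) gives a deadline of 2004-12-19; done 2004-12-18 — timely.
Step 2 — must wait 30 days from 2004-12-18 (when the written protest is filed), so not before 2005-01-17; 2005-01-19 is on or after that date.
Step 3 — must wait 15 days from 2005-01-19 (when the protest is served on the awardee), so not before 2005-02-03; 2005-02-08 is on or after that date.
Step 4 — counting 110 days from 2004-10-13 (when the award decision is issued) gives a deadline of 2005-01-31; not done until 2005-02-13, 13 days after the deadline.
No need to go further; step 4 was not satisfied.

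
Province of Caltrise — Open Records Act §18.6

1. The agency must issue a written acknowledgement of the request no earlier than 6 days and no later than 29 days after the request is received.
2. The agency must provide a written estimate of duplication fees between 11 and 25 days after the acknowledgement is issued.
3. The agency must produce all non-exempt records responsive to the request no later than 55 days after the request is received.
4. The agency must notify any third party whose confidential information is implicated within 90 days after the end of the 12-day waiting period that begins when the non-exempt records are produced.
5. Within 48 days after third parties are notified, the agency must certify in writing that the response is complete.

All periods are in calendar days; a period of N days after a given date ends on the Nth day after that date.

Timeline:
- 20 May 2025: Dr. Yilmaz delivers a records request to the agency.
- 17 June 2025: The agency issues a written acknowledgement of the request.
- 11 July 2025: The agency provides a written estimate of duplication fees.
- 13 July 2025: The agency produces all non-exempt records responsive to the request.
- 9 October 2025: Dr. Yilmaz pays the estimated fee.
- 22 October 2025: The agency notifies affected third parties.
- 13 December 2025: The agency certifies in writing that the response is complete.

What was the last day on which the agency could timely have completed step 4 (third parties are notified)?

The non-exempt records are produced on 13 July 2025; the 12-day waiting period therefore ends 25 July 2025, and step 4 runs from that date. 90 days after 25 July 2025 is 23 October 2025.

23 October 2025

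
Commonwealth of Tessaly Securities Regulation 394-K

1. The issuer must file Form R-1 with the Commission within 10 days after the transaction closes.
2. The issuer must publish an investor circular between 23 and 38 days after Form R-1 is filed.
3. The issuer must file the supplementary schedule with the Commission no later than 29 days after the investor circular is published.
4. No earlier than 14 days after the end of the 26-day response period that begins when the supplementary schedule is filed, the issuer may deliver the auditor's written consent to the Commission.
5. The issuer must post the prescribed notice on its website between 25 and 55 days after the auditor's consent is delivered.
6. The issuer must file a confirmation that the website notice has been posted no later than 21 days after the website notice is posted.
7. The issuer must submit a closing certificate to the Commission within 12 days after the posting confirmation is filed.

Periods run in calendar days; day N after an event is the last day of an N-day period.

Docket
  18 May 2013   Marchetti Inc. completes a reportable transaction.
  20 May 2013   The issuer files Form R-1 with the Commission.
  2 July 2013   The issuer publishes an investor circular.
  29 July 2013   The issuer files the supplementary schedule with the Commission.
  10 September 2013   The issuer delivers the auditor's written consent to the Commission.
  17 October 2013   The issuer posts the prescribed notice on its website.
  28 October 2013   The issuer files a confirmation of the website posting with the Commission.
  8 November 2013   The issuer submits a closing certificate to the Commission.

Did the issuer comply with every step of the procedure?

Step 1 — counting 10 days from 18 May 2013 (when the transaction closes) gives a deadline of 28 May 2013; completed 20 May 2013, before the deadline.
Step 2 — 23 and 38 days from 20 May 2013 (when Form R-1 is filed) are 12 June 2013 and 27 June 2013 respectively; 2 July 2013 is 5 days past the end of the window.
That is the first point of non-compliance.

No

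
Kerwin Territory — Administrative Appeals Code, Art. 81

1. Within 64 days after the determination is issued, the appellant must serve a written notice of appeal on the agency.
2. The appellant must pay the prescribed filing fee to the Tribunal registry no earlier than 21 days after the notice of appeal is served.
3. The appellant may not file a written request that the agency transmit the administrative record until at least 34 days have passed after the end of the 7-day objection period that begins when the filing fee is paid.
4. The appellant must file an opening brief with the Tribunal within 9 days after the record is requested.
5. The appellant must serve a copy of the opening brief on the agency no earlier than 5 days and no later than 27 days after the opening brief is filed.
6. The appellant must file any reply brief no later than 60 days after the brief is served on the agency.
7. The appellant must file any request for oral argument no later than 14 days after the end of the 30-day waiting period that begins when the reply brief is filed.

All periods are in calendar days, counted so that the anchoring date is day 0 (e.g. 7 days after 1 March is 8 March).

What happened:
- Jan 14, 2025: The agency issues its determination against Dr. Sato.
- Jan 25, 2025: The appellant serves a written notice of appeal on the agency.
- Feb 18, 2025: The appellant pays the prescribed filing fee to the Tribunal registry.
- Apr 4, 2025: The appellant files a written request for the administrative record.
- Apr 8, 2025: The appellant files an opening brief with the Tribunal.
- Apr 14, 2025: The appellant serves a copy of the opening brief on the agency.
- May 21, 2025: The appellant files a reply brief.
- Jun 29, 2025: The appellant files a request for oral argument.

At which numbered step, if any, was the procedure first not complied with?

Step 1: 64 days after Jan 14, 2025 (when the determination is issued) is Mar 19, 2025; done Jan 25, 2025 — timely.
Step 2: the earliest permitted date is 21 days after Jan 25, 2025 (when the notice of appeal is served), i.e. Feb 15, 2025; done Feb 18, 2025, after the minimum wait.
Step 3: the earliest permitted date is 34 days after Feb 25, 2025 (end of the 7-day objection period, which began when the filing fee is paid on Feb 18, 2025), i.e. Mar 31, 2025; done Apr 4, 2025 — permitted.
Step 4: 9 days after Apr 4, 2025 (when the record is requested) is Apr 13, 2025; done Apr 8, 2025 — timely.
Step 5: the window is 5–27 days after Apr 8, 2025 (when the opening brief is filed), so Apr 13, 2025 through May 5, 2025; Apr 14, 2025 falls inside that range.
Step 6: 60 days after Apr 14, 2025 (when the brief is served on the agency) is Jun 13, 2025; May 21, 2025 is within that limit.
Step 7: 14 days after Jun 20, 2025 (end of the 30-day waiting period, which began when the reply brief is filed on May 21, 2025) is Jul 4, 2025; Jun 29, 2025 is within that limit.

None — every step was satisfied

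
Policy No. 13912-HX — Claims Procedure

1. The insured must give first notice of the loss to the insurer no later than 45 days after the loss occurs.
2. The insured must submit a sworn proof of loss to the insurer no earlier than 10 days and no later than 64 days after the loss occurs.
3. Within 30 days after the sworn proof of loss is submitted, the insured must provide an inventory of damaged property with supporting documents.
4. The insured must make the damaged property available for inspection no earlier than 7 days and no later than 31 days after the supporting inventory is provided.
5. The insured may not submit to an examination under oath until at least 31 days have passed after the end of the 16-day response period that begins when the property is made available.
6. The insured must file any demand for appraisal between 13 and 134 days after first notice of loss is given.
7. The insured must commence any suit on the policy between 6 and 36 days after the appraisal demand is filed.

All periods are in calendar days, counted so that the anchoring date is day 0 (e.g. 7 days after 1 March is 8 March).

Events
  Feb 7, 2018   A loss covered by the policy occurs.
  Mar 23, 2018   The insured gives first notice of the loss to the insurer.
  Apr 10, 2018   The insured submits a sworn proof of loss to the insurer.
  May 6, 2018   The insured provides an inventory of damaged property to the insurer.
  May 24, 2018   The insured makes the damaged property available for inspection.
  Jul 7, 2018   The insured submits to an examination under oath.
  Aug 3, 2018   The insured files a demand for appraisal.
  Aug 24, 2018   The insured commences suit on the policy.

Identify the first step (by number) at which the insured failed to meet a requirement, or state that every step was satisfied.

Step 5

Step 1 — counting 45 days from Feb 7, 2018 (when the loss occurs) gives a deadline of Mar 24, 2018; done Mar 23, 2018 — timely.
Step 2 — 10 and 64 days from Feb 7, 2018 (when the loss occurs) are Feb 17, 2018 and Apr 12, 2018 respectively; done Apr 10, 2018 — within the window.
Step 3 — counting 30 days from Apr 10, 2018 (when the sworn proof of loss is submitted) gives a deadline of May 10, 2018; done May 6, 2018 — timely.
Step 4 — 7 and 31 days from May 6, 2018 (when the supporting inventory is provided) are May 13, 2018 and Jun 6, 2018 respectively; done May 24, 2018 — within the window.
Step 5 — must wait 31 days from Jun 9, 2018 (end of the 16-day response period, which began when the property is made available on May 24, 2018), so not before Jul 10, 2018; Jul 7, 2018 is 3 days before the earliest permitted date.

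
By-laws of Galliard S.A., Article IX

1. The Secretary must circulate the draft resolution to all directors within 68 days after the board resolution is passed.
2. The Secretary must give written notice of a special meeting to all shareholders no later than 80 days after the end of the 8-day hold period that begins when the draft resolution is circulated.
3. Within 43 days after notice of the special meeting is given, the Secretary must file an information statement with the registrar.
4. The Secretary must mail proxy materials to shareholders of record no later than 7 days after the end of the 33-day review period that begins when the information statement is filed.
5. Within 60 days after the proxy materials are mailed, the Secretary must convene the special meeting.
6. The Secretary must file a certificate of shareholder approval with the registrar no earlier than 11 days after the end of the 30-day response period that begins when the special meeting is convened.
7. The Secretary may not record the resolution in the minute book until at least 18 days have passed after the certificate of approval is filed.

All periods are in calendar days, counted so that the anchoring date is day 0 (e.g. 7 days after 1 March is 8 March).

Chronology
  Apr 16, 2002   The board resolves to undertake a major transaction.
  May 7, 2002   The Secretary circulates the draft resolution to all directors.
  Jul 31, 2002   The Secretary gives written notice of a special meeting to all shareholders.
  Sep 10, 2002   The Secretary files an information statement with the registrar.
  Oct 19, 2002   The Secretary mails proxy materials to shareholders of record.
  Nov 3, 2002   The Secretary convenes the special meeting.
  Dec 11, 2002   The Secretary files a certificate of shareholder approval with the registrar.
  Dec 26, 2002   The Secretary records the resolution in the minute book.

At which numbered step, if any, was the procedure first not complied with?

Step 1 — counting 68 days from Apr 16, 2002 (when the board resolution is passed) gives a deadline of Jun 23, 2002; completed May 7, 2002, before the deadline.
Step 2 — counting 80 days from May 15, 2002 (end of the 8-day hold period, which began when the draft resolution is circulated on May 7, 2002) gives a deadline of Aug 3, 2002; Jul 31, 2002 is within that limit.
Step 3 — counting 43 days from Jul 31, 2002 (when notice of the special meeting is given) gives a deadline of Sep 12, 2002; done Sep 10, 2002 — timely.
Step 4 — counting 7 days from Oct 13, 2002 (end of the 33-day review period, which began when the information statement is filed on Sep 10, 2002) gives a deadline of Oct 20, 2002; completed Oct 19, 2002, before the deadline.
Step 5 — counting 60 days from Oct 19, 2002 (when the proxy materials are mailed) gives a deadline of Dec 18, 2002; completed Nov 3, 2002, before the deadline.
Step 6 — must wait 11 days from Dec 3, 2002 (end of the 30-day response period, which began when the special meeting is convened on Nov 3, 2002), so not before Dec 14, 2002; done Dec 11, 2002 — 3 days too early.
Later steps need not be reached.

Step 6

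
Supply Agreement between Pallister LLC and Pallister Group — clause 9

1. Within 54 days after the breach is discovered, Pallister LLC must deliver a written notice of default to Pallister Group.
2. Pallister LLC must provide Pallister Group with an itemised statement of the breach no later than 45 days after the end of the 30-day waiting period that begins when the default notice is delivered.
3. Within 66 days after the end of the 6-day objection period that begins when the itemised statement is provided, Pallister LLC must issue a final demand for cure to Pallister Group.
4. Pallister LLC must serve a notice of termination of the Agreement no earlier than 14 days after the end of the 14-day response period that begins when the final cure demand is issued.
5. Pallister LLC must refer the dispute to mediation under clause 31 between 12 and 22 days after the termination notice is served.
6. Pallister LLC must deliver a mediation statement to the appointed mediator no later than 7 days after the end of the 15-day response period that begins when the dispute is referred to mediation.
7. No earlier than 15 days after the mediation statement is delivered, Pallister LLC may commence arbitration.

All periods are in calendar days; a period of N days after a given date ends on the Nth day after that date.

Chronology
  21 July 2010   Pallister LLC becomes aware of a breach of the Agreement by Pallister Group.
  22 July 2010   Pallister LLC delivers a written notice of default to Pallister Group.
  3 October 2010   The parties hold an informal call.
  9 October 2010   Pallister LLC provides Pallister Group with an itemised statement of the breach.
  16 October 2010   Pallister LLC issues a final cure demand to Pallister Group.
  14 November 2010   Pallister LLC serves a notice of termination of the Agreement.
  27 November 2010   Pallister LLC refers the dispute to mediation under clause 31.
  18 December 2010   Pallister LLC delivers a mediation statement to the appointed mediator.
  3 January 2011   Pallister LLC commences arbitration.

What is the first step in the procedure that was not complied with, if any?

Step 2

(1) due by 21 July 2010 + 54 days = 13 September 2010; done 22 July 2010 — timely.
(2) due by 21 August 2010 + 45 days = 5 October 2010; done 9 October 2010 — 4 days late.
No need to go further; step 2 was not satisfied.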